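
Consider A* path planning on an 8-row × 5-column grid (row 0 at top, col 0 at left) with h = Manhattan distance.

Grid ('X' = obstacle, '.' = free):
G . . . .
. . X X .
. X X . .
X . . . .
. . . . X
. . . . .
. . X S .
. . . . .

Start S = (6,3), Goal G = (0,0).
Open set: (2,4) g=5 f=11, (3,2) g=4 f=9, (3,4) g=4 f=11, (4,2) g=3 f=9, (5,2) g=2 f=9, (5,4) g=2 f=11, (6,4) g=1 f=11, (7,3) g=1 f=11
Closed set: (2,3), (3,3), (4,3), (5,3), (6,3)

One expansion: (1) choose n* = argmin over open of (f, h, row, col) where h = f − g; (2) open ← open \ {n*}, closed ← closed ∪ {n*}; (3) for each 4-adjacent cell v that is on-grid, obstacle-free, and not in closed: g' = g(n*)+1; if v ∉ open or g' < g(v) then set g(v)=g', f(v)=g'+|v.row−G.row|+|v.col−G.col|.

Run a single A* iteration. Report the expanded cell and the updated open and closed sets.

step 1: expand (3,2) (f=9, h=5) → closed; open now [(2,4) g=5 f=11, (3,1) g=5 f=9, (3,4) g=4 f=11, (4,2) g=3 f=9, (5,2) g=2 f=9, (5,4) g=2 f=11, (6,4) g=1 f=11, (7,3) g=1 f=11]

expanded=(3,2); open=[(2,4) g=5 f=11, (3,1) g=5 f=9, (3,4) g=4 f=11, (4,2) g=3 f=9, (5,2) g=2 f=9, (5,4) g=2 f=11, (6,4) g=1 f=11, (7,3) g=1 f=11]; closed=[(2,3), (3,2), (3,3), (4,3), (5,3), (6,3)]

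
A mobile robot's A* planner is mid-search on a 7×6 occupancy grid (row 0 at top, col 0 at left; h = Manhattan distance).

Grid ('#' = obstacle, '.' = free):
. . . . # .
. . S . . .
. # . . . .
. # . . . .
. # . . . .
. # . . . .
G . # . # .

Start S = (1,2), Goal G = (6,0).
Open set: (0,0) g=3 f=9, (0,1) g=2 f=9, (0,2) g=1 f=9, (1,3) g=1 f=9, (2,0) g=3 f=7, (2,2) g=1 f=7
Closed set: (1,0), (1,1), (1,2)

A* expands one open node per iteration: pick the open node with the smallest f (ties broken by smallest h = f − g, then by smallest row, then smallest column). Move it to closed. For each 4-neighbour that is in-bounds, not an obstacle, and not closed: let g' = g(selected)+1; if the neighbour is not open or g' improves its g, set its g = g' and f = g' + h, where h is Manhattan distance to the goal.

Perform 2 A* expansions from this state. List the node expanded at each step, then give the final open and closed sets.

order=[(2,0) → (3,0)]; open=[(0,0) g=3 f=9, (0,1) g=2 f=9, (0,2) g=1 f=9, (1,3) g=1 f=9, (2,2) g=1 f=7, (4,0) g=5 f=7]; closed=[(1,0), (1,1), (1,2), (2,0), (3,0)]

step 1: expand (2,0) (f=7, h=4) → closed; open now [(0,0) g=3 f=9, (0,1) g=2 f=9, (0,2) g=1 f=9, (1,3) g=1 f=9, (2,2) g=1 f=7, (3,0) g=4 f=7]
step 2: expand (3,0) (f=7, h=3) → closed; open now [(0,0) g=3 f=9, (0,1) g=2 f=9, (0,2) g=1 f=9, (1,3) g=1 f=9, (2,2) g=1 f=7, (4,0) g=5 f=7]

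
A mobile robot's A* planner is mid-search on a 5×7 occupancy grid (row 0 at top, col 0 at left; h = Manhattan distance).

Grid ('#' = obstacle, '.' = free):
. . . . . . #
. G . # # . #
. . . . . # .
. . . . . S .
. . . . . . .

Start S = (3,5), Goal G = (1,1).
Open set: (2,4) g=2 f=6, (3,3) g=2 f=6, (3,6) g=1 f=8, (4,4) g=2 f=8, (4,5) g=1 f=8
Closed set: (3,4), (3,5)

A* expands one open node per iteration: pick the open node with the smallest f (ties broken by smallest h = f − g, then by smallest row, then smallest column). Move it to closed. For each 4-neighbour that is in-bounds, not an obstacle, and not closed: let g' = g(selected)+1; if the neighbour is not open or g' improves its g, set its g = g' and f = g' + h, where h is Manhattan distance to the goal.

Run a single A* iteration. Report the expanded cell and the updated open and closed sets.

step 1: expand (2,4) (f=6, h=4) → closed; open now [(2,3) g=3 f=6, (3,3) g=2 f=6, (3,6) g=1 f=8, (4,4) g=2 f=8, (4,5) g=1 f=8]

expanded=(2,4); open=[(2,3) g=3 f=6, (3,3) g=2 f=6, (3,6) g=1 f=8, (4,4) g=2 f=8, (4,5) g=1 f=8]; closed=[(2,4), (3,4), (3,5)]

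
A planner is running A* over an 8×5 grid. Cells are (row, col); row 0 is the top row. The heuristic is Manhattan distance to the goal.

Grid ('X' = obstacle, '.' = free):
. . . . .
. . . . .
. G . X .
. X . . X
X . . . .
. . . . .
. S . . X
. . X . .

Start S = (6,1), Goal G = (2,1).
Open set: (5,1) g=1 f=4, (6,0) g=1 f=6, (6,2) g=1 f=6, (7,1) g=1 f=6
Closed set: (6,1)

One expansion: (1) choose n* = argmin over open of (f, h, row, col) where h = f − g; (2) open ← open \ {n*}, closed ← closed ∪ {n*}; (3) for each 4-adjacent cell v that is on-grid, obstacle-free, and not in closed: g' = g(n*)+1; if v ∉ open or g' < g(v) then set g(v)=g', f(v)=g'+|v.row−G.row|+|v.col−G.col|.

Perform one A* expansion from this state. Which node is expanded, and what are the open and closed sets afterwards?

expanded=(5,1); open=[(4,1) g=2 f=4, (5,0) g=2 f=6, (5,2) g=2 f=6, (6,0) g=1 f=6, (6,2) g=1 f=6, (7,1) g=1 f=6]; closed=[(5,1), (6,1)]

step 1: expand (5,1) (f=4, h=3) → closed; open now [(4,1) g=2 f=4, (5,0) g=2 f=6, (5,2) g=2 f=6, (6,0) g=1 f=6, (6,2) g=1 f=6, (7,1) g=1 f=6]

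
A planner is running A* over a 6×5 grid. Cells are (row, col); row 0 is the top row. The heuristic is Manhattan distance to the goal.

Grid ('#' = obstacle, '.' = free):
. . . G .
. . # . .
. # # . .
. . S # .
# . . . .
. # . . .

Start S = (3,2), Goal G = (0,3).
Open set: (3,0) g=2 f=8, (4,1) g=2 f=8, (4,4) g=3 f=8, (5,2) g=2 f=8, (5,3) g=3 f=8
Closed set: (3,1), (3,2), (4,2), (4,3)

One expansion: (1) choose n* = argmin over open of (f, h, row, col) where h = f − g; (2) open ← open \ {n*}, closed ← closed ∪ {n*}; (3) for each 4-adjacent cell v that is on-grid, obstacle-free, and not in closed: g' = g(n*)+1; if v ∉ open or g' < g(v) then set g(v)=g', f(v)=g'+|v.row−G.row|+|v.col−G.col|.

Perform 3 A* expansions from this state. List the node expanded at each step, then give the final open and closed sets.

step 1: expand (4,4) (f=8, h=5) → closed; open now [(3,0) g=2 f=8, (3,4) g=4 f=8, (4,1) g=2 f=8, (5,2) g=2 f=8, (5,3) g=3 f=8, (5,4) g=4 f=10]
step 2: expand (3,4) (f=8, h=4) → closed; open now [(2,4) g=5 f=8, (3,0) g=2 f=8, (4,1) g=2 f=8, (5,2) g=2 f=8, (5,3) g=3 f=8, (5,4) g=4 f=10]
step 3: expand (2,4) (f=8, h=3) → closed; open now [(1,4) g=6 f=8, (2,3) g=6 f=8, (3,0) g=2 f=8, (4,1) g=2 f=8, (5,2) g=2 f=8, (5,3) g=3 f=8, (5,4) g=4 f=10]

order=[(4,4) → (3,4) → (2,4)]; open=[(1,4) g=6 f=8, (2,3) g=6 f=8, (3,0) g=2 f=8, (4,1) g=2 f=8, (5,2) g=2 f=8, (5,3) g=3 f=8, (5,4) g=4 f=10]; closed=[(2,4), (3,1), (3,2), (3,4), (4,2), (4,3), (4,4)]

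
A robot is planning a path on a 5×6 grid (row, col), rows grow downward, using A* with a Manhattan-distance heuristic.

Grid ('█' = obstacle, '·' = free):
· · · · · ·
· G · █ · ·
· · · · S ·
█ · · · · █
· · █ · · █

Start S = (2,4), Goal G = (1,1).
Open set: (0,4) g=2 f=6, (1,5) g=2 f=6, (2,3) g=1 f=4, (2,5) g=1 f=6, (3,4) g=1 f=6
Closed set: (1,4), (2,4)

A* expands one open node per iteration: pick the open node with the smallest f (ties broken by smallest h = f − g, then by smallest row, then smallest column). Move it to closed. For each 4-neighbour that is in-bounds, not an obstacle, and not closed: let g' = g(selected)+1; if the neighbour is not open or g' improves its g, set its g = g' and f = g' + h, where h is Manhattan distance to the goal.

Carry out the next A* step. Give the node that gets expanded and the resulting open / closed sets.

expanded=(2,3); open=[(0,4) g=2 f=6, (1,5) g=2 f=6, (2,2) g=2 f=4, (2,5) g=1 f=6, (3,3) g=2 f=6, (3,4) g=1 f=6]; closed=[(1,4), (2,3), (2,4)]

step 1: expand (2,3) (f=4, h=3) → closed; open now [(0,4) g=2 f=6, (1,5) g=2 f=6, (2,2) g=2 f=4, (2,5) g=1 f=6, (3,3) g=2 f=6, (3,4) g=1 f=6]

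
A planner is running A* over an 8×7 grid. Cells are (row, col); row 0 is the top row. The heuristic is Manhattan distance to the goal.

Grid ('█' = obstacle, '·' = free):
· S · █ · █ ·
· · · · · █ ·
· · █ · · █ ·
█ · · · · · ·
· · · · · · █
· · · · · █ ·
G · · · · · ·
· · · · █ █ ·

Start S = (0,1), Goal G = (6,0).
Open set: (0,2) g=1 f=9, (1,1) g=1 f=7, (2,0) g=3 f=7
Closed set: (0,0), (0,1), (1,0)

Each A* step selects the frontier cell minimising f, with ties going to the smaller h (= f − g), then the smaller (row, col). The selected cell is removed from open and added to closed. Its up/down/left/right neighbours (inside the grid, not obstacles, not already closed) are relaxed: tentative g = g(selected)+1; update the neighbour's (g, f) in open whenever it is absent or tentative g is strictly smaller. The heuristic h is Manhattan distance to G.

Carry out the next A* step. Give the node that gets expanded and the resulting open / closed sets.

expanded=(2,0); open=[(0,2) g=1 f=9, (1,1) g=1 f=7, (2,1) g=4 f=9]; closed=[(0,0), (0,1), (1,0), (2,0)]

step 1: expand (2,0) (f=7, h=4) → closed; open now [(0,2) g=1 f=9, (1,1) g=1 f=7, (2,1) g=4 f=9]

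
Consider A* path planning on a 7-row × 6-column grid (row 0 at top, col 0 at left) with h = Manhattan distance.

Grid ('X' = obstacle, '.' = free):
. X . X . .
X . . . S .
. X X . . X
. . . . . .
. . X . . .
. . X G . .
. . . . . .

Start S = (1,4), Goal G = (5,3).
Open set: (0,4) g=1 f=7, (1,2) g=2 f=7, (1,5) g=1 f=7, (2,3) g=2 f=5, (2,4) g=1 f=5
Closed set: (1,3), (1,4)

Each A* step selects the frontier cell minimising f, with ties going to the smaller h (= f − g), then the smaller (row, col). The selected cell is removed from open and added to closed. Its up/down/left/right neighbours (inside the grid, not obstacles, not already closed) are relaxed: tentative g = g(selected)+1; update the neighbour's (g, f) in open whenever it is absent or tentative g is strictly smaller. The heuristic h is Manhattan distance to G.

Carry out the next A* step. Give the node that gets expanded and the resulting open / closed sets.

expanded=(2,3); open=[(0,4) g=1 f=7, (1,2) g=2 f=7, (1,5) g=1 f=7, (2,4) g=1 f=5, (3,3) g=3 f=5]; closed=[(1,3), (1,4), (2,3)]

step 1: expand (2,3) (f=5, h=3) → closed; open now [(0,4) g=1 f=7, (1,2) g=2 f=7, (1,5) g=1 f=7, (2,4) g=1 f=5, (3,3) g=3 f=5]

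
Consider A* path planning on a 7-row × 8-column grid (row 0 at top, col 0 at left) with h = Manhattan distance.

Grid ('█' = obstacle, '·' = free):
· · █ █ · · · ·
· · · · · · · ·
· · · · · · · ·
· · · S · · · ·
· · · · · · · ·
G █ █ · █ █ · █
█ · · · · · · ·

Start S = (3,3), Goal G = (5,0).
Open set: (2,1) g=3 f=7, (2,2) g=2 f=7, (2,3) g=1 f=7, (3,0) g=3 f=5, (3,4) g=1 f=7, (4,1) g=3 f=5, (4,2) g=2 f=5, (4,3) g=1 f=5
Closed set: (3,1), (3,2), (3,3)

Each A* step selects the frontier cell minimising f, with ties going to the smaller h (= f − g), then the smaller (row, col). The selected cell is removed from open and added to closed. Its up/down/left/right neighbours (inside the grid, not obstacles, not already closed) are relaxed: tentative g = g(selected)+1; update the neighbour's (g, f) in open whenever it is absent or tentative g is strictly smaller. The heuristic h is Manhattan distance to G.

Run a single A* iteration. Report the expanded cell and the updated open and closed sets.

step 1: expand (3,0) (f=5, h=2) → closed; open now [(2,0) g=4 f=7, (2,1) g=3 f=7, (2,2) g=2 f=7, (2,3) g=1 f=7, (3,4) g=1 f=7, (4,0) g=4 f=5, (4,1) g=3 f=5, (4,2) g=2 f=5, (4,3) g=1 f=5]

expanded=(3,0); open=[(2,0) g=4 f=7, (2,1) g=3 f=7, (2,2) g=2 f=7, (2,3) g=1 f=7, (3,4) g=1 f=7, (4,0) g=4 f=5, (4,1) g=3 f=5, (4,2) g=2 f=5, (4,3) g=1 f=5]; closed=[(3,0), (3,1), (3,2), (3,3)]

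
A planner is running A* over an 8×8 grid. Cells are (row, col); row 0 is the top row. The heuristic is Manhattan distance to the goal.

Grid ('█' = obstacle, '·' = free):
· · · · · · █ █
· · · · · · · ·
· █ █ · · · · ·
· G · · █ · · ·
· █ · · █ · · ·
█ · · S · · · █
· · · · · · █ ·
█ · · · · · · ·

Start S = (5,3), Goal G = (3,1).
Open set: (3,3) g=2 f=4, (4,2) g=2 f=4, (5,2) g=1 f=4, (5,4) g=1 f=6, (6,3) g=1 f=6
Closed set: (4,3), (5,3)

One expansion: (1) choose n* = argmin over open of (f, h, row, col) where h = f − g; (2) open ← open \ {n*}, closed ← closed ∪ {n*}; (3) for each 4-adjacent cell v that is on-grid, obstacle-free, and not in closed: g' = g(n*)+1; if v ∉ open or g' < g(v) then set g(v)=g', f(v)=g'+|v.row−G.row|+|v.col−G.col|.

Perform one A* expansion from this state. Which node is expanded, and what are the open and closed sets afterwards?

step 1: expand (3,3) (f=4, h=2) → closed; open now [(2,3) g=3 f=6, (3,2) g=3 f=4, (4,2) g=2 f=4, (5,2) g=1 f=4, (5,4) g=1 f=6, (6,3) g=1 f=6]

expanded=(3,3); open=[(2,3) g=3 f=6, (3,2) g=3 f=4, (4,2) g=2 f=4, (5,2) g=1 f=4, (5,4) g=1 f=6, (6,3) g=1 f=6]; closed=[(3,3), (4,3), (5,3)]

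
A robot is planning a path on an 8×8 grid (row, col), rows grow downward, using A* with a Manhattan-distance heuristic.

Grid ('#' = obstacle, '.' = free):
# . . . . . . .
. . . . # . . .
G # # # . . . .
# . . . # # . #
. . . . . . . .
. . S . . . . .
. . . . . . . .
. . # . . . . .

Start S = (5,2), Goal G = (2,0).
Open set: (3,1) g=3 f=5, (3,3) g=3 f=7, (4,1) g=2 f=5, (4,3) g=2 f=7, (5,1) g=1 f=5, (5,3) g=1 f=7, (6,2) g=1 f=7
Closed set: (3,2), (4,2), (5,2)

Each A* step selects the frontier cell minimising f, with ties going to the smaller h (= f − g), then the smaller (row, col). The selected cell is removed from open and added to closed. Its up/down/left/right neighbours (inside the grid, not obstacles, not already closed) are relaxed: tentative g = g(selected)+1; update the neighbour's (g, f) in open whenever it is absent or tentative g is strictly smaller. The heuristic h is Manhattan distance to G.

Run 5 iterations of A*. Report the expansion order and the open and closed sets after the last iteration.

step 1: expand (3,1) (f=5, h=2) → closed; open now [(3,3) g=3 f=7, (4,1) g=2 f=5, (4,3) g=2 f=7, (5,1) g=1 f=5, (5,3) g=1 f=7, (6,2) g=1 f=7]
step 2: expand (4,1) (f=5, h=3) → closed; open now [(3,3) g=3 f=7, (4,0) g=3 f=5, (4,3) g=2 f=7, (5,1) g=1 f=5, (5,3) g=1 f=7, (6,2) g=1 f=7]
step 3: expand (4,0) (f=5, h=2) → closed; open now [(3,3) g=3 f=7, (4,3) g=2 f=7, (5,0) g=4 f=7, (5,1) g=1 f=5, (5,3) g=1 f=7, (6,2) g=1 f=7]
step 4: expand (5,1) (f=5, h=4) → closed; open now [(3,3) g=3 f=7, (4,3) g=2 f=7, (5,0) g=2 f=5, (5,3) g=1 f=7, (6,1) g=2 f=7, (6,2) g=1 f=7]
step 5: expand (5,0) (f=5, h=3) → closed; open now [(3,3) g=3 f=7, (4,3) g=2 f=7, (5,3) g=1 f=7, (6,0) g=3 f=7, (6,1) g=2 f=7, (6,2) g=1 f=7]

order=[(3,1) → (4,1) → (4,0) → (5,1) → (5,0)]; open=[(3,3) g=3 f=7, (4,3) g=2 f=7, (5,3) g=1 f=7, (6,0) g=3 f=7, (6,1) g=2 f=7, (6,2) g=1 f=7]; closed=[(3,1), (3,2), (4,0), (4,1), (4,2), (5,0), (5,1), (5,2)]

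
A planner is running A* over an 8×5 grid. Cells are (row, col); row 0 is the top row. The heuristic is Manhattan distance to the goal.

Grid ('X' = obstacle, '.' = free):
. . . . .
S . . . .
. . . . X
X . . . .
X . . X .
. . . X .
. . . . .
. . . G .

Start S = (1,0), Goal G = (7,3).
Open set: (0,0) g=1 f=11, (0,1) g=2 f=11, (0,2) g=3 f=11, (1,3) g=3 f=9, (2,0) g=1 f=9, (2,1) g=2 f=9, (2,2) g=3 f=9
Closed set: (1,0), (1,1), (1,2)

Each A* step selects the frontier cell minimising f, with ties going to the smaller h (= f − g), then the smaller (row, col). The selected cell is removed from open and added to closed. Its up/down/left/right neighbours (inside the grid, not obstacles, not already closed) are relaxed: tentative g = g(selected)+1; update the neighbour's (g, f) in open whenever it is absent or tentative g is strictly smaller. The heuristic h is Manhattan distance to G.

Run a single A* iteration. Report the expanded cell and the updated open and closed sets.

step 1: expand (1,3) (f=9, h=6) → closed; open now [(0,0) g=1 f=11, (0,1) g=2 f=11, (0,2) g=3 f=11, (0,3) g=4 f=11, (1,4) g=4 f=11, (2,0) g=1 f=9, (2,1) g=2 f=9, (2,2) g=3 f=9, (2,3) g=4 f=9]

expanded=(1,3); open=[(0,0) g=1 f=11, (0,1) g=2 f=11, (0,2) g=3 f=11, (0,3) g=4 f=11, (1,4) g=4 f=11, (2,0) g=1 f=9, (2,1) g=2 f=9, (2,2) g=3 f=9, (2,3) g=4 f=9]; closed=[(1,0), (1,1), (1,2), (1,3)]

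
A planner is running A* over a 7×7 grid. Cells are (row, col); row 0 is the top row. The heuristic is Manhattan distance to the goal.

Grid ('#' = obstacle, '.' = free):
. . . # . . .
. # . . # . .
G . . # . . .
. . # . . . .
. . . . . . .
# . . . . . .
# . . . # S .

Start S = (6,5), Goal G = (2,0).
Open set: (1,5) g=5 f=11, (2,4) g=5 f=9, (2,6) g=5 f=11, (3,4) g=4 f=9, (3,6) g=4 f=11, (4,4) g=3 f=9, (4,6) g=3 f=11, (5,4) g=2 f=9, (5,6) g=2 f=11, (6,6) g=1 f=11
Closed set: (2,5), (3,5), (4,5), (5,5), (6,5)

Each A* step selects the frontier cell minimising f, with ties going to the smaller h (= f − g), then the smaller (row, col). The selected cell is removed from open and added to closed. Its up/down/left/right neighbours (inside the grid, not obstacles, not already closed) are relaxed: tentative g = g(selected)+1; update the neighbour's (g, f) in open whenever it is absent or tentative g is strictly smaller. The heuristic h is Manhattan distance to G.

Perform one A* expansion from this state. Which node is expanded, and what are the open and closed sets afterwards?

step 1: expand (2,4) (f=9, h=4) → closed; open now [(1,5) g=5 f=11, (2,6) g=5 f=11, (3,4) g=4 f=9, (3,6) g=4 f=11, (4,4) g=3 f=9, (4,6) g=3 f=11, (5,4) g=2 f=9, (5,6) g=2 f=11, (6,6) g=1 f=11]

expanded=(2,4); open=[(1,5) g=5 f=11, (2,6) g=5 f=11, (3,4) g=4 f=9, (3,6) g=4 f=11, (4,4) g=3 f=9, (4,6) g=3 f=11, (5,4) g=2 f=9, (5,6) g=2 f=11, (6,6) g=1 f=11]; closed=[(2,4), (2,5), (3,5), (4,5), (5,5), (6,5)]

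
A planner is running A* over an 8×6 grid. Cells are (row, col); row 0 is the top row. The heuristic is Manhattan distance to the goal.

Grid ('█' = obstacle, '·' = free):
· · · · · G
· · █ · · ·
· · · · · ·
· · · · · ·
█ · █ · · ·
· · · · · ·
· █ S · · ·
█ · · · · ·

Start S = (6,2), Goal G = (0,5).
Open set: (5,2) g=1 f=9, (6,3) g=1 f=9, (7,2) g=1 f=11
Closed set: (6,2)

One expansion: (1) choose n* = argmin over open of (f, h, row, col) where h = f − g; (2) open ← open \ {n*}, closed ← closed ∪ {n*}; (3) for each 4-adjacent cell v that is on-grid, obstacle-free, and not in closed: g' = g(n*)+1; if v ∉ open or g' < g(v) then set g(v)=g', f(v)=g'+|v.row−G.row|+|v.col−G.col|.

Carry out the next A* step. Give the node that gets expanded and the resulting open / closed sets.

step 1: expand (5,2) (f=9, h=8) → closed; open now [(5,1) g=2 f=11, (5,3) g=2 f=9, (6,3) g=1 f=9, (7,2) g=1 f=11]

expanded=(5,2); open=[(5,1) g=2 f=11, (5,3) g=2 f=9, (6,3) g=1 f=9, (7,2) g=1 f=11]; closed=[(5,2), (6,2)]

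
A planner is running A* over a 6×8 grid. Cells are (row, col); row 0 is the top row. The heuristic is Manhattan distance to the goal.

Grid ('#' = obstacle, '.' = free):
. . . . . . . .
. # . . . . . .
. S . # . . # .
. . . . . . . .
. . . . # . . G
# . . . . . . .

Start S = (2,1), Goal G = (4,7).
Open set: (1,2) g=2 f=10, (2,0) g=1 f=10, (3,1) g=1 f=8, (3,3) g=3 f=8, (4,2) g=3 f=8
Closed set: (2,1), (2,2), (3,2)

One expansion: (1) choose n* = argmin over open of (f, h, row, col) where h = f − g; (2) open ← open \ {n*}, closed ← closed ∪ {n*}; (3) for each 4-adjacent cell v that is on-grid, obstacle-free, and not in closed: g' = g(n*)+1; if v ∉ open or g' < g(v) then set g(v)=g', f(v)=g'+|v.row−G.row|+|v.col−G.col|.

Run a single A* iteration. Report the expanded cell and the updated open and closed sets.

expanded=(3,3); open=[(1,2) g=2 f=10, (2,0) g=1 f=10, (3,1) g=1 f=8, (3,4) g=4 f=8, (4,2) g=3 f=8, (4,3) g=4 f=8]; closed=[(2,1), (2,2), (3,2), (3,3)]

step 1: expand (3,3) (f=8, h=5) → closed; open now [(1,2) g=2 f=10, (2,0) g=1 f=10, (3,1) g=1 f=8, (3,4) g=4 f=8, (4,2) g=3 f=8, (4,3) g=4 f=8]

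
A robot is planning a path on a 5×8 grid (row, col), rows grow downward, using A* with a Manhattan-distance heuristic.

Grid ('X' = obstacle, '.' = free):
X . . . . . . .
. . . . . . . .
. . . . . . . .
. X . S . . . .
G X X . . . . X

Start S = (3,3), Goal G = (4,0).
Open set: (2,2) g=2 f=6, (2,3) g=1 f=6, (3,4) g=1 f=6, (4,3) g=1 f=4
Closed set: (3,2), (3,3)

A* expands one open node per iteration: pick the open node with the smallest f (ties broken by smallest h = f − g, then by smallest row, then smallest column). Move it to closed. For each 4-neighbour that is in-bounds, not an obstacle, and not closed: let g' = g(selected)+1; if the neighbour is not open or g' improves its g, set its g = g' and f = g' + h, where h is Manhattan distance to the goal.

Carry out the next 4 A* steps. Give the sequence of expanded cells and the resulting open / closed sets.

order=[(4,3) → (2,2) → (2,1) → (2,0)]; open=[(1,0) g=5 f=8, (1,1) g=4 f=8, (1,2) g=3 f=8, (2,3) g=1 f=6, (3,0) g=5 f=6, (3,4) g=1 f=6, (4,4) g=2 f=6]; closed=[(2,0), (2,1), (2,2), (3,2), (3,3), (4,3)]

step 1: expand (4,3) (f=4, h=3) → closed; open now [(2,2) g=2 f=6, (2,3) g=1 f=6, (3,4) g=1 f=6, (4,4) g=2 f=6]
step 2: expand (2,2) (f=6, h=4) → closed; open now [(1,2) g=3 f=8, (2,1) g=3 f=6, (2,3) g=1 f=6, (3,4) g=1 f=6, (4,4) g=2 f=6]
step 3: expand (2,1) (f=6, h=3) → closed; open now [(1,1) g=4 f=8, (1,2) g=3 f=8, (2,0) g=4 f=6, (2,3) g=1 f=6, (3,4) g=1 f=6, (4,4) g=2 f=6]
step 4: expand (2,0) (f=6, h=2) → closed; open now [(1,0) g=5 f=8, (1,1) g=4 f=8, (1,2) g=3 f=8, (2,3) g=1 f=6, (3,0) g=5 f=6, (3,4) g=1 f=6, (4,4) g=2 f=6]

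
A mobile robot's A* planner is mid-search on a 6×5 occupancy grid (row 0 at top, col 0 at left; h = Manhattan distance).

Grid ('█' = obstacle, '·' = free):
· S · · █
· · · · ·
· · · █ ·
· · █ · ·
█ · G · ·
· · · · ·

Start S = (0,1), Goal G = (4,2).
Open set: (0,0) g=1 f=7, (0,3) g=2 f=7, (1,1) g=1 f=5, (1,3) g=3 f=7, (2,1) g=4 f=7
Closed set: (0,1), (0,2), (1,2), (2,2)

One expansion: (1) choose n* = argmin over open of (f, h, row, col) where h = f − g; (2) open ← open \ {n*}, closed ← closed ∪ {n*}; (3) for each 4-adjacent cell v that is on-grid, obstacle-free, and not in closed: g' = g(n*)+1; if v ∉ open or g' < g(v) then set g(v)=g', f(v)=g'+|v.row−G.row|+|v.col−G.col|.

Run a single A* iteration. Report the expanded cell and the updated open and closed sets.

expanded=(1,1); open=[(0,0) g=1 f=7, (0,3) g=2 f=7, (1,0) g=2 f=7, (1,3) g=3 f=7, (2,1) g=2 f=5]; closed=[(0,1), (0,2), (1,1), (1,2), (2,2)]

step 1: expand (1,1) (f=5, h=4) → closed; open now [(0,0) g=1 f=7, (0,3) g=2 f=7, (1,0) g=2 f=7, (1,3) g=3 f=7, (2,1) g=2 f=5]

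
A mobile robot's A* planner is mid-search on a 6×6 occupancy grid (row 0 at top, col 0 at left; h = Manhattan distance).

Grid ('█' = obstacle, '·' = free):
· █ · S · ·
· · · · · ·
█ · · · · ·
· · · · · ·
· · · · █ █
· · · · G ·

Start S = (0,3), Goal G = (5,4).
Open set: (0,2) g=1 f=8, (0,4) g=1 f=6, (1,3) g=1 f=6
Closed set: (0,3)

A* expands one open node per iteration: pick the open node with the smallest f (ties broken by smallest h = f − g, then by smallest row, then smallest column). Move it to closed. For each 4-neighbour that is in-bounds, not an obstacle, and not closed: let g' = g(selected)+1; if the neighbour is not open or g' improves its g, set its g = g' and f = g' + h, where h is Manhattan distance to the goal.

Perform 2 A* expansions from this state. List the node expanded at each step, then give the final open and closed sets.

step 1: expand (0,4) (f=6, h=5) → closed; open now [(0,2) g=1 f=8, (0,5) g=2 f=8, (1,3) g=1 f=6, (1,4) g=2 f=6]
step 2: expand (1,4) (f=6, h=4) → closed; open now [(0,2) g=1 f=8, (0,5) g=2 f=8, (1,3) g=1 f=6, (1,5) g=3 f=8, (2,4) g=3 f=6]

order=[(0,4) → (1,4)]; open=[(0,2) g=1 f=8, (0,5) g=2 f=8, (1,3) g=1 f=6, (1,5) g=3 f=8, (2,4) g=3 f=6]; closed=[(0,3), (0,4), (1,4)]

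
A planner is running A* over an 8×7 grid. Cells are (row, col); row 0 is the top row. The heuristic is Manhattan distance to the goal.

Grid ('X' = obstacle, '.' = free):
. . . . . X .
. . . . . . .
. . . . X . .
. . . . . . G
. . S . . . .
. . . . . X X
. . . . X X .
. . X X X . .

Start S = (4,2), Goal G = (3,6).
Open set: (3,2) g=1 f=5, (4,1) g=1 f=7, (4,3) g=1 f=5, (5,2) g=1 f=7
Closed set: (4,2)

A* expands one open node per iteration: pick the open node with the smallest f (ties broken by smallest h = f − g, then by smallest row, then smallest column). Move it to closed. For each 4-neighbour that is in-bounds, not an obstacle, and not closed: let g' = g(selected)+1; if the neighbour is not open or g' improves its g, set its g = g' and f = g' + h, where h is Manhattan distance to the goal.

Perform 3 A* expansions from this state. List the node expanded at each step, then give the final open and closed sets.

step 1: expand (3,2) (f=5, h=4) → closed; open now [(2,2) g=2 f=7, (3,1) g=2 f=7, (3,3) g=2 f=5, (4,1) g=1 f=7, (4,3) g=1 f=5, (5,2) g=1 f=7]
step 2: expand (3,3) (f=5, h=3) → closed; open now [(2,2) g=2 f=7, (2,3) g=3 f=7, (3,1) g=2 f=7, (3,4) g=3 f=5, (4,1) g=1 f=7, (4,3) g=1 f=5, (5,2) g=1 f=7]
step 3: expand (3,4) (f=5, h=2) → closed; open now [(2,2) g=2 f=7, (2,3) g=3 f=7, (3,1) g=2 f=7, (3,5) g=4 f=5, (4,1) g=1 f=7, (4,3) g=1 f=5, (4,4) g=4 f=7, (5,2) g=1 f=7]

order=[(3,2) → (3,3) → (3,4)]; open=[(2,2) g=2 f=7, (2,3) g=3 f=7, (3,1) g=2 f=7, (3,5) g=4 f=5, (4,1) g=1 f=7, (4,3) g=1 f=5, (4,4) g=4 f=7, (5,2) g=1 f=7]; closed=[(3,2), (3,3), (3,4), (4,2)]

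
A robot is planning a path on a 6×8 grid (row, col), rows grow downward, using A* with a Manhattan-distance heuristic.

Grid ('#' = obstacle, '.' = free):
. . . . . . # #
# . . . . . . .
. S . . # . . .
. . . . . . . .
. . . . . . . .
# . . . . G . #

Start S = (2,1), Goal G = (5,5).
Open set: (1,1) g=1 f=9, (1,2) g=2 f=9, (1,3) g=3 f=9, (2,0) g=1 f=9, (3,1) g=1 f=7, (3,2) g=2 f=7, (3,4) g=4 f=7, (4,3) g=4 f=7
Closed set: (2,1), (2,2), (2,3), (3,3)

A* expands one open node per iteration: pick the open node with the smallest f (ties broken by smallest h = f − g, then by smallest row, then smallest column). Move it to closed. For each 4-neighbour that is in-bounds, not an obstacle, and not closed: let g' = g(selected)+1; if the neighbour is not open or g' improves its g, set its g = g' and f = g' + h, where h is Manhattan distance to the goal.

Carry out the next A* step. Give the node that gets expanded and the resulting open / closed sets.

expanded=(3,4); open=[(1,1) g=1 f=9, (1,2) g=2 f=9, (1,3) g=3 f=9, (2,0) g=1 f=9, (3,1) g=1 f=7, (3,2) g=2 f=7, (3,5) g=5 f=7, (4,3) g=4 f=7, (4,4) g=5 f=7]; closed=[(2,1), (2,2), (2,3), (3,3), (3,4)]

step 1: expand (3,4) (f=7, h=3) → closed; open now [(1,1) g=1 f=9, (1,2) g=2 f=9, (1,3) g=3 f=9, (2,0) g=1 f=9, (3,1) g=1 f=7, (3,2) g=2 f=7, (3,5) g=5 f=7, (4,3) g=4 f=7, (4,4) g=5 f=7]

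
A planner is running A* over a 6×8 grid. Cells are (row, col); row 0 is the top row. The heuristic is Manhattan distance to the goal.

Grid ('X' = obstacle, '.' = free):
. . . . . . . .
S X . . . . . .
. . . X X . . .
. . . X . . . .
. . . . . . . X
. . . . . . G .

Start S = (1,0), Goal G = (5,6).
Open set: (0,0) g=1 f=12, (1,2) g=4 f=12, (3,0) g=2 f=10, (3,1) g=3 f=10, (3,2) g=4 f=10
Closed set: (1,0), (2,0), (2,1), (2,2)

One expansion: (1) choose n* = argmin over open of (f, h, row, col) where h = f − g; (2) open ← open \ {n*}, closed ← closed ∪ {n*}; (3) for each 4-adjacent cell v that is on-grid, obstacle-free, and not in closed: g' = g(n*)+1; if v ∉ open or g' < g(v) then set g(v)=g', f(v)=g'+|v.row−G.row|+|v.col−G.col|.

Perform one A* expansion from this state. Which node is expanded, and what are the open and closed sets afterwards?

expanded=(3,2); open=[(0,0) g=1 f=12, (1,2) g=4 f=12, (3,0) g=2 f=10, (3,1) g=3 f=10, (4,2) g=5 f=10]; closed=[(1,0), (2,0), (2,1), (2,2), (3,2)]

step 1: expand (3,2) (f=10, h=6) → closed; open now [(0,0) g=1 f=12, (1,2) g=4 f=12, (3,0) g=2 f=10, (3,1) g=3 f=10, (4,2) g=5 f=10]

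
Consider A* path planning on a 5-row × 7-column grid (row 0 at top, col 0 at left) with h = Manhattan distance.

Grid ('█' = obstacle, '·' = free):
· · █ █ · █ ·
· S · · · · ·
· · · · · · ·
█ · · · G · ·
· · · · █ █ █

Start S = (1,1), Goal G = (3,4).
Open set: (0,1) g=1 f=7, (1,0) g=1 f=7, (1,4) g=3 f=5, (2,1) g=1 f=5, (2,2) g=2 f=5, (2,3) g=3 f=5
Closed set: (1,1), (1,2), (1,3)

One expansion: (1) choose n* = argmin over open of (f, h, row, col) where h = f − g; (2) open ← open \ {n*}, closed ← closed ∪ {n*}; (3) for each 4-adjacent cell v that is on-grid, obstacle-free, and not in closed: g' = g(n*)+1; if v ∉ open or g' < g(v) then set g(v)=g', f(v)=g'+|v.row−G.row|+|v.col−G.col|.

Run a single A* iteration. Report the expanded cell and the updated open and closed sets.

step 1: expand (1,4) (f=5, h=2) → closed; open now [(0,1) g=1 f=7, (0,4) g=4 f=7, (1,0) g=1 f=7, (1,5) g=4 f=7, (2,1) g=1 f=5, (2,2) g=2 f=5, (2,3) g=3 f=5, (2,4) g=4 f=5]

expanded=(1,4); open=[(0,1) g=1 f=7, (0,4) g=4 f=7, (1,0) g=1 f=7, (1,5) g=4 f=7, (2,1) g=1 f=5, (2,2) g=2 f=5, (2,3) g=3 f=5, (2,4) g=4 f=5]; closed=[(1,1), (1,2), (1,3), (1,4)]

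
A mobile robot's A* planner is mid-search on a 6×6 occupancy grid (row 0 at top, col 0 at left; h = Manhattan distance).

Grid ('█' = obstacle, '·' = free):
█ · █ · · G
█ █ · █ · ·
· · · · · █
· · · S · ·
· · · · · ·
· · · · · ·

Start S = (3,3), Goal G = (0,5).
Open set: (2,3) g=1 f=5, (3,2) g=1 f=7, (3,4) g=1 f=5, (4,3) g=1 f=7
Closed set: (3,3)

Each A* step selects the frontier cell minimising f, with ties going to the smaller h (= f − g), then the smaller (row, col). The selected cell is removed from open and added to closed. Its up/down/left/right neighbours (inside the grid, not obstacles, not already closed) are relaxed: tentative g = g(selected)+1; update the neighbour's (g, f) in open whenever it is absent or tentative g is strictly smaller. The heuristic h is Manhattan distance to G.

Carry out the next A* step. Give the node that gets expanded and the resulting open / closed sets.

step 1: expand (2,3) (f=5, h=4) → closed; open now [(2,2) g=2 f=7, (2,4) g=2 f=5, (3,2) g=1 f=7, (3,4) g=1 f=5, (4,3) g=1 f=7]

expanded=(2,3); open=[(2,2) g=2 f=7, (2,4) g=2 f=5, (3,2) g=1 f=7, (3,4) g=1 f=5, (4,3) g=1 f=7]; closed=[(2,3), (3,3)]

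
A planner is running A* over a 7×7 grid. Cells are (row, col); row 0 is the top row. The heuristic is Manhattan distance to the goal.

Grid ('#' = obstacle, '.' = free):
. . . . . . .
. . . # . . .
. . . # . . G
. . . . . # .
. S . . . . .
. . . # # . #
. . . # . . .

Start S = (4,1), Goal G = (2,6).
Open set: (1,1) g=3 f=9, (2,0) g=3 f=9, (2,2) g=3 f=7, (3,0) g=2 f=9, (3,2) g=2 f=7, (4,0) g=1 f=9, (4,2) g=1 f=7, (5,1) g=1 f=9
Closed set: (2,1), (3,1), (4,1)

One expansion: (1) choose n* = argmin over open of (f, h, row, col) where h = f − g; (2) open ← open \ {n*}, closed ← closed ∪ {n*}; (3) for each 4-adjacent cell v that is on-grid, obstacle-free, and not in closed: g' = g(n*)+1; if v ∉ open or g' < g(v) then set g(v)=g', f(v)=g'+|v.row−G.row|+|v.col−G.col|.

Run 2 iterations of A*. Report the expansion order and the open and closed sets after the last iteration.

step 1: expand (2,2) (f=7, h=4) → closed; open now [(1,1) g=3 f=9, (1,2) g=4 f=9, (2,0) g=3 f=9, (3,0) g=2 f=9, (3,2) g=2 f=7, (4,0) g=1 f=9, (4,2) g=1 f=7, (5,1) g=1 f=9]
step 2: expand (3,2) (f=7, h=5) → closed; open now [(1,1) g=3 f=9, (1,2) g=4 f=9, (2,0) g=3 f=9, (3,0) g=2 f=9, (3,3) g=3 f=7, (4,0) g=1 f=9, (4,2) g=1 f=7, (5,1) g=1 f=9]

order=[(2,2) → (3,2)]; open=[(1,1) g=3 f=9, (1,2) g=4 f=9, (2,0) g=3 f=9, (3,0) g=2 f=9, (3,3) g=3 f=7, (4,0) g=1 f=9, (4,2) g=1 f=7, (5,1) g=1 f=9]; closed=[(2,1), (2,2), (3,1), (3,2), (4,1)]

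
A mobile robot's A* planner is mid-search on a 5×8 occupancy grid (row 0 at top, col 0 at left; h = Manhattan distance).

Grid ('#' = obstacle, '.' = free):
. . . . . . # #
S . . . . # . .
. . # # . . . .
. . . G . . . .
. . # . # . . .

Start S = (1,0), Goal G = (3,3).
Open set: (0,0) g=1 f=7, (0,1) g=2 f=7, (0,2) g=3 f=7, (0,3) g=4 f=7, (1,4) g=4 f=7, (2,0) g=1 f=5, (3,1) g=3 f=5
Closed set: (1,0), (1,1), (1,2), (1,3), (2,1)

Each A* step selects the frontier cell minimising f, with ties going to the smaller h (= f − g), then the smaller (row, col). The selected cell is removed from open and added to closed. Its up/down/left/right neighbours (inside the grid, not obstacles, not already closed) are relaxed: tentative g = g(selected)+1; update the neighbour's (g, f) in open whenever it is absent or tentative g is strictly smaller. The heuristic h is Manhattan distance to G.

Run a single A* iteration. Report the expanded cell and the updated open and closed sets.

step 1: expand (3,1) (f=5, h=2) → closed; open now [(0,0) g=1 f=7, (0,1) g=2 f=7, (0,2) g=3 f=7, (0,3) g=4 f=7, (1,4) g=4 f=7, (2,0) g=1 f=5, (3,0) g=4 f=7, (3,2) g=4 f=5, (4,1) g=4 f=7]

expanded=(3,1); open=[(0,0) g=1 f=7, (0,1) g=2 f=7, (0,2) g=3 f=7, (0,3) g=4 f=7, (1,4) g=4 f=7, (2,0) g=1 f=5, (3,0) g=4 f=7, (3,2) g=4 f=5, (4,1) g=4 f=7]; closed=[(1,0), (1,1), (1,2), (1,3), (2,1), (3,1)]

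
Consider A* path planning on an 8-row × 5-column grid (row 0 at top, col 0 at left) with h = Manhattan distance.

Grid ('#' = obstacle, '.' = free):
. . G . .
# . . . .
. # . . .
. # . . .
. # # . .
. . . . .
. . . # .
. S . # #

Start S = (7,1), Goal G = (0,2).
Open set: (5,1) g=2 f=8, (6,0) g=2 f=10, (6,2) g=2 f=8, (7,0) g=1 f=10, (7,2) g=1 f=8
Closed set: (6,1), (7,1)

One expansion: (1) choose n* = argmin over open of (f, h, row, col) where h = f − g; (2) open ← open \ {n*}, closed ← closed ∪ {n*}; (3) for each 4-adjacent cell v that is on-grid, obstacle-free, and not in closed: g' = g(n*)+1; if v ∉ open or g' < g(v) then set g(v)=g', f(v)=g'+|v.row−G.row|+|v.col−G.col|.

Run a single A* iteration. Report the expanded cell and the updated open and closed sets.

step 1: expand (5,1) (f=8, h=6) → closed; open now [(5,0) g=3 f=10, (5,2) g=3 f=8, (6,0) g=2 f=10, (6,2) g=2 f=8, (7,0) g=1 f=10, (7,2) g=1 f=8]

expanded=(5,1); open=[(5,0) g=3 f=10, (5,2) g=3 f=8, (6,0) g=2 f=10, (6,2) g=2 f=8, (7,0) g=1 f=10, (7,2) g=1 f=8]; closed=[(5,1), (6,1), (7,1)]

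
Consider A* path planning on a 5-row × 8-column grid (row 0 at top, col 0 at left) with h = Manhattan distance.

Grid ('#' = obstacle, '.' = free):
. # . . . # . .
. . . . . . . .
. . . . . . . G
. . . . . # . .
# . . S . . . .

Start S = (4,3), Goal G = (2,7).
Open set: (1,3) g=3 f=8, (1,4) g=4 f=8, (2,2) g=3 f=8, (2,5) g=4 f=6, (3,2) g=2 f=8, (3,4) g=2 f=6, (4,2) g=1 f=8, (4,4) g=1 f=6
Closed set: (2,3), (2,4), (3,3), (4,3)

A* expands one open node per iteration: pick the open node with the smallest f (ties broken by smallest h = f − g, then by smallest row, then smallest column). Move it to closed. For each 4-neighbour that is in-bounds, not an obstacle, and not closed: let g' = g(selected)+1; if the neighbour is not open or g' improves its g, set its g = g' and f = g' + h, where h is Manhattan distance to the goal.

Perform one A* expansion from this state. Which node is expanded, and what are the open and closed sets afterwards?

step 1: expand (2,5) (f=6, h=2) → closed; open now [(1,3) g=3 f=8, (1,4) g=4 f=8, (1,5) g=5 f=8, (2,2) g=3 f=8, (2,6) g=5 f=6, (3,2) g=2 f=8, (3,4) g=2 f=6, (4,2) g=1 f=8, (4,4) g=1 f=6]

expanded=(2,5); open=[(1,3) g=3 f=8, (1,4) g=4 f=8, (1,5) g=5 f=8, (2,2) g=3 f=8, (2,6) g=5 f=6, (3,2) g=2 f=8, (3,4) g=2 f=6, (4,2) g=1 f=8, (4,4) g=1 f=6]; closed=[(2,3), (2,4), (2,5), (3,3), (4,3)]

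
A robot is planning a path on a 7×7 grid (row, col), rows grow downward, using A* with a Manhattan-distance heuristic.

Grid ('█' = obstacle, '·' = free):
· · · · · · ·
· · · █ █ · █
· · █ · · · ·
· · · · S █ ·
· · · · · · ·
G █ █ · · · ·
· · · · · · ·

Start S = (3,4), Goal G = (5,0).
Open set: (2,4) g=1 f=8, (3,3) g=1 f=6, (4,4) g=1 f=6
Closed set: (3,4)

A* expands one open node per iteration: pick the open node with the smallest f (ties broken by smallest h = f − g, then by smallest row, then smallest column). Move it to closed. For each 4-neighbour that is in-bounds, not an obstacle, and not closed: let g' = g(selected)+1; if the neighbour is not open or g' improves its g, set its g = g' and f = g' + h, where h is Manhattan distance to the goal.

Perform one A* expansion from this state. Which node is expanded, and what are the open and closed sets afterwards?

step 1: expand (3,3) (f=6, h=5) → closed; open now [(2,3) g=2 f=8, (2,4) g=1 f=8, (3,2) g=2 f=6, (4,3) g=2 f=6, (4,4) g=1 f=6]

expanded=(3,3); open=[(2,3) g=2 f=8, (2,4) g=1 f=8, (3,2) g=2 f=6, (4,3) g=2 f=6, (4,4) g=1 f=6]; closed=[(3,3), (3,4)]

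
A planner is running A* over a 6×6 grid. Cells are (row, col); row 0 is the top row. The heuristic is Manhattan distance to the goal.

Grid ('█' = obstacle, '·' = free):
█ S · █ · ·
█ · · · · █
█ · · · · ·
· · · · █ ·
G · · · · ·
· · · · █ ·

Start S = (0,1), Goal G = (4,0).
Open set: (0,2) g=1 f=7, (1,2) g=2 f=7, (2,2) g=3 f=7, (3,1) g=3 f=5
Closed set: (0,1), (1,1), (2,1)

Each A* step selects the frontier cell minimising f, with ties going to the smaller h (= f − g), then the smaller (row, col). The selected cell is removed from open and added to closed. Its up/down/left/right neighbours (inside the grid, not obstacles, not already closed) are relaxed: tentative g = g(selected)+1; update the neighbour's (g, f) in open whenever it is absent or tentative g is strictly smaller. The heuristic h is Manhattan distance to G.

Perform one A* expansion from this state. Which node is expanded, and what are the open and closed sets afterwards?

step 1: expand (3,1) (f=5, h=2) → closed; open now [(0,2) g=1 f=7, (1,2) g=2 f=7, (2,2) g=3 f=7, (3,0) g=4 f=5, (3,2) g=4 f=7, (4,1) g=4 f=5]

expanded=(3,1); open=[(0,2) g=1 f=7, (1,2) g=2 f=7, (2,2) g=3 f=7, (3,0) g=4 f=5, (3,2) g=4 f=7, (4,1) g=4 f=5]; closed=[(0,1), (1,1), (2,1), (3,1)]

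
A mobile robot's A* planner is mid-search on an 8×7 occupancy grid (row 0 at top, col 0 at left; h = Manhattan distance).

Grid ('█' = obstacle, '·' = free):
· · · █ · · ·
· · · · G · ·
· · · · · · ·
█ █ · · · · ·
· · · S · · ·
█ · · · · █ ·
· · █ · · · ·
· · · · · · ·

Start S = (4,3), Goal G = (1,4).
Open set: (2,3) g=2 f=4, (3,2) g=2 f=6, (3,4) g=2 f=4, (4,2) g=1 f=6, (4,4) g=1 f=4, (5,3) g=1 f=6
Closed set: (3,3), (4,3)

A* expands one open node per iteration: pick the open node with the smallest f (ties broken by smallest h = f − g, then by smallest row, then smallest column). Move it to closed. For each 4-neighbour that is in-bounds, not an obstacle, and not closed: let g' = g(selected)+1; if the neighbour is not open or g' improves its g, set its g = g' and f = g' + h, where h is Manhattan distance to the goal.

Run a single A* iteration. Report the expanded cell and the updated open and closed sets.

expanded=(2,3); open=[(1,3) g=3 f=4, (2,2) g=3 f=6, (2,4) g=3 f=4, (3,2) g=2 f=6, (3,4) g=2 f=4, (4,2) g=1 f=6, (4,4) g=1 f=4, (5,3) g=1 f=6]; closed=[(2,3), (3,3), (4,3)]

step 1: expand (2,3) (f=4, h=2) → closed; open now [(1,3) g=3 f=4, (2,2) g=3 f=6, (2,4) g=3 f=4, (3,2) g=2 f=6, (3,4) g=2 f=4, (4,2) g=1 f=6, (4,4) g=1 f=4, (5,3) g=1 f=6]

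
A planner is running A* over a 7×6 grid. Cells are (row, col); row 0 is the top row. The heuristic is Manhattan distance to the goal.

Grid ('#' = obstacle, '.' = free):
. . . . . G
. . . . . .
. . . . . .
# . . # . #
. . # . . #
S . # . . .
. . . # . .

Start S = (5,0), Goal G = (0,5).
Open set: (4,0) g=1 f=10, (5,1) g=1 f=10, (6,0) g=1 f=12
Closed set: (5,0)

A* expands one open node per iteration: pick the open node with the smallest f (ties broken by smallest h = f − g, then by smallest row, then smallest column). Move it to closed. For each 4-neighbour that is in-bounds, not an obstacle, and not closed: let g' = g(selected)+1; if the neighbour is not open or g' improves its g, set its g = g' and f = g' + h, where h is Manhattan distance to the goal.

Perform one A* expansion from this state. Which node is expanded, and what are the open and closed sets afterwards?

expanded=(4,0); open=[(4,1) g=2 f=10, (5,1) g=1 f=10, (6,0) g=1 f=12]; closed=[(4,0), (5,0)]

step 1: expand (4,0) (f=10, h=9) → closed; open now [(4,1) g=2 f=10, (5,1) g=1 f=10, (6,0) g=1 f=12]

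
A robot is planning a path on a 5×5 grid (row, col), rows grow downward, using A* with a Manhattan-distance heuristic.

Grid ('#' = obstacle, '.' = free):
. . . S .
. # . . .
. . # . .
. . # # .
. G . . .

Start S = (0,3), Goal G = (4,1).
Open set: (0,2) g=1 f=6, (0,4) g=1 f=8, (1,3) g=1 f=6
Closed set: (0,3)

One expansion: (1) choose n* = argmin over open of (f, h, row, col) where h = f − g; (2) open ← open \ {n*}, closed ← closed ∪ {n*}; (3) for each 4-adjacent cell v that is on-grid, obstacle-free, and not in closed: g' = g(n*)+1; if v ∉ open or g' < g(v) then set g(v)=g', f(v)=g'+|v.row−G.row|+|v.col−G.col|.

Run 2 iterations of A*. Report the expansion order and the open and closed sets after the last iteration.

step 1: expand (0,2) (f=6, h=5) → closed; open now [(0,1) g=2 f=6, (0,4) g=1 f=8, (1,2) g=2 f=6, (1,3) g=1 f=6]
step 2: expand (0,1) (f=6, h=4) → closed; open now [(0,0) g=3 f=8, (0,4) g=1 f=8, (1,2) g=2 f=6, (1,3) g=1 f=6]

order=[(0,2) → (0,1)]; open=[(0,0) g=3 f=8, (0,4) g=1 f=8, (1,2) g=2 f=6, (1,3) g=1 f=6]; closed=[(0,1), (0,2), (0,3)]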